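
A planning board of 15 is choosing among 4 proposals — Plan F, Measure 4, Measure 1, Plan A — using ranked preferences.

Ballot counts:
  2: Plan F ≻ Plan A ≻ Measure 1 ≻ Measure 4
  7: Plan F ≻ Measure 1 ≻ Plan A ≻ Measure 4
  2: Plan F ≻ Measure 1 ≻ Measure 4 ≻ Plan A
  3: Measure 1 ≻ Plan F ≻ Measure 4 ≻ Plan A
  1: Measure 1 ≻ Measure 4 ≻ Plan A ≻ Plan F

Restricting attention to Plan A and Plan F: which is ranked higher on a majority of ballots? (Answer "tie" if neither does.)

Ballots ranking Plan A above Plan F: 1.
Ballots ranking Plan F above Plan A: 15 − 1 = 14.
Plan F wins the head-to-head 14–1.

Plan F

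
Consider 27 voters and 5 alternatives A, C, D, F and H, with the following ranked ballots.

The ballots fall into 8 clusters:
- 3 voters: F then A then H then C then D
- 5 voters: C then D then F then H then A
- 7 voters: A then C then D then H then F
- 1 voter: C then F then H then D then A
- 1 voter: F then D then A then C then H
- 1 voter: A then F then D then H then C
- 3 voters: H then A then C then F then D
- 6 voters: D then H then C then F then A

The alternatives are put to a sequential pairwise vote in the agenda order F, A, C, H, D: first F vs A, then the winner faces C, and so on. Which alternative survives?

C

Round 1: F vs A — 16–11, F advances.
Round 2: F vs C — 5–22, C advances.
Round 3: C vs H — 14–13, C advances.
Round 4: C vs D — 19–8, C advances.
C survives the agenda.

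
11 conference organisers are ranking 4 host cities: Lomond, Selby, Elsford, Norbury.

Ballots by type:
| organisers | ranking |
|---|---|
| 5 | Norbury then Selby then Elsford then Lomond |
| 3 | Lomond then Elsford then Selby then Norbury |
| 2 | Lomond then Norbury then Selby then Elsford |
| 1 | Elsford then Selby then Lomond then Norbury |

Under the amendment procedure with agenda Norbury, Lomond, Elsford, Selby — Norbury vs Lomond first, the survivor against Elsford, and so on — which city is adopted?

Selby

Round 1: Norbury vs Lomond — 5–6, Lomond advances.
Round 2: Lomond vs Elsford — 5–6, Elsford advances.
Round 3: Elsford vs Selby — 4–7, Selby advances.
The agenda winner is Selby.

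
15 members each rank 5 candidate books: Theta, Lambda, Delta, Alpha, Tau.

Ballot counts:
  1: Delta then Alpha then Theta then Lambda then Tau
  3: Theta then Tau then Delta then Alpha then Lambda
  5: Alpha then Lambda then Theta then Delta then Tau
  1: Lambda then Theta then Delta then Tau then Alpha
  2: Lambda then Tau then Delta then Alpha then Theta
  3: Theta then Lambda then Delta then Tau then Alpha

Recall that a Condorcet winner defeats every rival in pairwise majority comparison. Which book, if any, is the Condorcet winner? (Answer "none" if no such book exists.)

Pairwise majorities:
Theta vs Lambda: 7 to 8, Lambda.
Theta vs Delta: 12 to 3, Theta.
Theta vs Alpha: 3+1+3 = 7 for Theta, 8 for Alpha — Alpha by 8–7.
Theta vs Tau: 1+3+5+1+3 = 13 for Theta, 2 for Tau — Theta by 13–2.
Lambda vs Delta: Lambda is ranked higher on 5+1+2+3 = 11 ballots, Delta on 4. Lambda wins 11–4.
Lambda vs Alpha: 1+2+3 = 6 for Lambda, 9 for Alpha — Alpha by 9–6.
Lambda vs Tau: Lambda is ranked higher on 1+5+1+2+3 = 12 ballots, Tau on 3. Lambda wins 12–3.
Delta vs Alpha: 1+3+1+2+3 = 10 for Delta, 5 for Alpha — Delta by 10–5.
Delta vs Tau: Delta is ranked higher on 1+5+1+3 = 10 ballots, Tau on 5. Delta wins 10–5.
Alpha vs Tau: 1+5 = 6 for Alpha, 9 for Tau — Tau by 9–6.
Each book drops at least one matchup (Theta loses to Lambda; Lambda loses to Alpha; Delta loses to Theta; Alpha loses to Delta; Tau loses to Theta); the cycle Theta → Delta → Alpha → Theta rules out a Condorcet winner.

none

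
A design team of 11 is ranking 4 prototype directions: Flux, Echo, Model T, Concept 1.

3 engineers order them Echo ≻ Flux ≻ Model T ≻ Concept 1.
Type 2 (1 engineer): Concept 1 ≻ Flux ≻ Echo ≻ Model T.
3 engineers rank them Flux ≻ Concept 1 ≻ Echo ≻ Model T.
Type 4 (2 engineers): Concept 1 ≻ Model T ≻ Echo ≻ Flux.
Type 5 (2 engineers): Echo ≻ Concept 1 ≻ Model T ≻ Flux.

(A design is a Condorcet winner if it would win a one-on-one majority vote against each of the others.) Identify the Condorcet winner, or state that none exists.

Check each pair by majority over 11 ballots:
Flux vs Echo: Echo, 7–4.
Flux vs Model T: 3+1+3 = 7 for Flux, 4 for Model T — Flux by 7–4.
Flux vs Concept 1: Flux, 6–5.
Echo vs Model T: Echo preferred on 3+1+3+2 = 9 ballots; Echo wins 9–2.
Echo vs Concept 1: Concept 1 wins 6–5.
Model T–Concept 1: Concept 1 8–3.
No design is unbeaten: Flux loses to Echo; Echo loses to Concept 1; Model T loses to Flux; Concept 1 loses to Flux. In particular Flux > Concept 1 > Echo > Flux is a majority cycle — no Condorcet winner exists.

none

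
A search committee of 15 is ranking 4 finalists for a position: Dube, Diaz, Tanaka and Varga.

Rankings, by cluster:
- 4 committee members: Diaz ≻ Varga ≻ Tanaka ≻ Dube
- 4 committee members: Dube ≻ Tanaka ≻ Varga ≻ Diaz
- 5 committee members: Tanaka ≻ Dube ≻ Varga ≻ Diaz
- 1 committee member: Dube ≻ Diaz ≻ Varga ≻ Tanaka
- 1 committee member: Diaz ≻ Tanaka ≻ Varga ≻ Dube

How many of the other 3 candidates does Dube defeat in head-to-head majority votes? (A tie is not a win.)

Dube against each rival (15 committee members):
Dube vs Diaz: Dube, 10–5.
Dube vs Tanaka: Tanaka wins 10–5.
Dube–Varga: Dube 10–5.
Dube beats Diaz, Varga; loses to Tanaka — 2 pairwise wins.

2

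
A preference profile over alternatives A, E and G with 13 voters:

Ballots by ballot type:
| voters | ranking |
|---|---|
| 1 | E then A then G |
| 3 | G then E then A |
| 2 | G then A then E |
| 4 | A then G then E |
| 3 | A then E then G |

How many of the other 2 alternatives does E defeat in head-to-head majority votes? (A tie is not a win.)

E against each rival (13 voters):
E–A: A 9–4.
E vs G: 4 to 9, G.
E beats no one; loses to A, G — 0 pairwise wins.

0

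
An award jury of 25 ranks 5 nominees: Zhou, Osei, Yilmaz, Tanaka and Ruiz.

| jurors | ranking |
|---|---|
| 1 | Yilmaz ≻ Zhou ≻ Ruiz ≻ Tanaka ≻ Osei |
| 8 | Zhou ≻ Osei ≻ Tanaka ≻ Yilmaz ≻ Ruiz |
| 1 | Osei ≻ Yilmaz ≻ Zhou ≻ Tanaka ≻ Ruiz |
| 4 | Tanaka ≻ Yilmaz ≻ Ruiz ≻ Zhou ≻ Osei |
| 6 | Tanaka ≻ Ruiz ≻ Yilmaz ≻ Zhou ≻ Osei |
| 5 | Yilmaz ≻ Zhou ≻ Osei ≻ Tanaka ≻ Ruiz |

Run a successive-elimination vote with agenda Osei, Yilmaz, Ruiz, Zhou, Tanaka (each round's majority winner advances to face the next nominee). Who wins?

Tanaka

Round 1: Osei vs Yilmaz — 9–16, Yilmaz advances.
Round 2: Yilmaz vs Ruiz — 19–6, Yilmaz advances.
Round 3: Yilmaz vs Zhou — 17–8, Yilmaz advances.
Round 4: Yilmaz vs Tanaka — 7–18, Tanaka advances.
Tanaka survives the agenda.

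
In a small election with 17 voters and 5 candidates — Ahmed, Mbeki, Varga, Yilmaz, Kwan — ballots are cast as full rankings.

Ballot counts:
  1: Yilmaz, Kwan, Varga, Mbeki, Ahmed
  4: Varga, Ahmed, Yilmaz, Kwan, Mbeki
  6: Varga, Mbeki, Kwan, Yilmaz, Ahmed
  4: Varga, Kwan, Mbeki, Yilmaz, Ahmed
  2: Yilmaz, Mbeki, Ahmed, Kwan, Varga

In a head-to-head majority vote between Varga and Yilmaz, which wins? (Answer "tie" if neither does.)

Ballots ranking Varga above Yilmaz: 4 + 6 + 4 = 14.
Ballots ranking Yilmaz above Varga: 17 − 14 = 3.
Varga wins the head-to-head 14–3.

Varga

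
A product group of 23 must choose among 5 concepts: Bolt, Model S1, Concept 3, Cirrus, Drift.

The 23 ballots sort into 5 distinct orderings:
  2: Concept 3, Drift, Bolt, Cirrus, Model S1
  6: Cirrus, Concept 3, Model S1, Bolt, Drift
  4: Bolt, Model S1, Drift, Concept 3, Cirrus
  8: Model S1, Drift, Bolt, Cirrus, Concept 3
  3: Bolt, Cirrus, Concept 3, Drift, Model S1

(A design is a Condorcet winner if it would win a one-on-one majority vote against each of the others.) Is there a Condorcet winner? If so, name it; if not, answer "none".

Check each pair by majority over 23 ballots:
Bolt vs Model S1: Model S1, 14–9.
Bolt vs Concept 3: Bolt, 15–8.
Bolt–Cirrus: Bolt 17–6.
Bolt vs Drift: Bolt, 13–10.
Model S1–Concept 3: Model S1 12–11.
Model S1 vs Cirrus: Model S1 wins 12–11.
Model S1–Drift: Model S1 18–5.
Concept 3 vs Cirrus: Cirrus wins 17–6.
Concept 3–Drift: Drift 12–11.
Cirrus vs Drift: Drift wins 14–9.
Only Model S1 has no losses; Model S1 is the Condorcet winner.

Model S1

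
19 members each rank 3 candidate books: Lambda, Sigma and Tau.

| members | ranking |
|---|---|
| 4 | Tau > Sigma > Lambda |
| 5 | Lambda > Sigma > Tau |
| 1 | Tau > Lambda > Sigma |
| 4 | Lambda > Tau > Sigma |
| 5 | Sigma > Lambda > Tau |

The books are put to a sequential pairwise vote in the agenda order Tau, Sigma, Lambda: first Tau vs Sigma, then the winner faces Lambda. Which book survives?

Round 1: Tau vs Sigma — 9–10, Sigma advances.
Round 2: Sigma vs Lambda — 9–10, Lambda advances.
The agenda winner is Lambda.

Lambda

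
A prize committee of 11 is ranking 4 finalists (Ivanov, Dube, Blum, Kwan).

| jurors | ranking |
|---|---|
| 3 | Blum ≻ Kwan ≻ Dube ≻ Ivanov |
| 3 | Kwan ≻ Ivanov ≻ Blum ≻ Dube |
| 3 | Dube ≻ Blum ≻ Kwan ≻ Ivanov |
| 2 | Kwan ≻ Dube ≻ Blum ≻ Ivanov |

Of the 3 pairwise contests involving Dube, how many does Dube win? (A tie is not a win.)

Dube against each rival (11 jurors):
Dube vs Ivanov: 3+3+2 = 8 for Dube, 3 for Ivanov — Dube by 8–3.
Dube vs Blum: Dube preferred on 3+2 = 5 ballots; Blum wins 6–5.
Dube vs Kwan: Dube is ranked higher on 3 ballots, Kwan on 8. Kwan wins 8–3.
Dube beats Ivanov; loses to Blum, Kwan — 1 pairwise win.

1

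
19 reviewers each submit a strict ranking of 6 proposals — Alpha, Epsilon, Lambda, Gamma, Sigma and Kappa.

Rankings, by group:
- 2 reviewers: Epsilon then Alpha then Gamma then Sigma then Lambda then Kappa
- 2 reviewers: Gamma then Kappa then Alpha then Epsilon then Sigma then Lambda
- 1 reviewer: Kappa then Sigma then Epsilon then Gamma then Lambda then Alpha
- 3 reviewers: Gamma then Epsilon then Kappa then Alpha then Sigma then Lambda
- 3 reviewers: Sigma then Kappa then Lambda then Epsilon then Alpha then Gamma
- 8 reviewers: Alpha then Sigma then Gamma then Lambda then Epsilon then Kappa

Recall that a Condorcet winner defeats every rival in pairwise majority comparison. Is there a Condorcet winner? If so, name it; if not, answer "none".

Alpha

Pairwise majorities:
Alpha–Epsilon: Alpha 10–9.
Alpha vs Lambda: Alpha, 15–4.
Alpha–Gamma: Alpha 13–6.
Alpha–Sigma: Alpha 15–4.
Alpha vs Kappa: Alpha wins 10–9.
Epsilon vs Lambda: Lambda wins 11–8.
Epsilon vs Gamma: Gamma wins 13–6.
Epsilon vs Sigma: Sigma, 12–7.
Epsilon–Kappa: Epsilon 13–6.
Lambda–Gamma: Gamma 16–3.
Lambda vs Sigma: Sigma, 19–0.
Lambda–Kappa: Lambda 10–9.
Gamma–Sigma: Sigma 12–7.
Gamma vs Kappa: Gamma, 15–4.
Sigma vs Kappa: Sigma, 13–6.
Only Alpha has no losses; Alpha is the Condorcet winner.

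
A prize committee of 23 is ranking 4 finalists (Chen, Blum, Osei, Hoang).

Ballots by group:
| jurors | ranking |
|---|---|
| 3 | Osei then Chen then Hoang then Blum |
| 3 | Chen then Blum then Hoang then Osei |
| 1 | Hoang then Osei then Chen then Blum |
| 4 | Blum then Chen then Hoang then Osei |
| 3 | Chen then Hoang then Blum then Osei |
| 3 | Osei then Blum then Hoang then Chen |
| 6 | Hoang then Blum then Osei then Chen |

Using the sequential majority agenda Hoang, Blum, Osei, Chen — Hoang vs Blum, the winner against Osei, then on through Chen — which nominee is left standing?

Round 1: Hoang vs Blum — 13–10, Hoang advances.
Round 2: Hoang vs Osei — 17–6, Hoang advances.
Round 3: Hoang vs Chen — 10–13, Chen advances.
Chen survives the agenda.

Chen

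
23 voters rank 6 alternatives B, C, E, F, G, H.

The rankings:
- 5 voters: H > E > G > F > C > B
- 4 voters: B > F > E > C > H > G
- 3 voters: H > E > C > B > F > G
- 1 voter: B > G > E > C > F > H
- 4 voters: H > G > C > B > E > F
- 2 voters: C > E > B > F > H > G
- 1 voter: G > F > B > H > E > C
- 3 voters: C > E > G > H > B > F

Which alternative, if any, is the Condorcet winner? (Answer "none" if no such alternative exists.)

Check each pair by majority over 23 ballots:
B–C: C 17–6.
B vs E: 4+1+4+1 = 10 for B, 13 for E — E by 13–10.
B–F: B 17–6.
B–G: G 13–10.
B vs H: H wins 15–8.
C–E: E 14–9.
C vs F: C wins 13–10.
C vs G: C wins 12–11.
C vs H: C preferred on 4+1+2+3 = 10 ballots; H wins 13–10.
E vs F: E is ranked higher on 5+3+1+4+2+3 = 18 ballots, F on 5. E wins 18–5.
E–G: E 17–6.
E vs H: 4+1+2+3 = 10 for E, 13 for H — H by 13–10.
F vs G: 9 to 14, G.
F vs H: 8 to 15, H.
G vs H: H, 18–5.
H beats each of B, C, E, F, G — H is the Condorcet winner.

H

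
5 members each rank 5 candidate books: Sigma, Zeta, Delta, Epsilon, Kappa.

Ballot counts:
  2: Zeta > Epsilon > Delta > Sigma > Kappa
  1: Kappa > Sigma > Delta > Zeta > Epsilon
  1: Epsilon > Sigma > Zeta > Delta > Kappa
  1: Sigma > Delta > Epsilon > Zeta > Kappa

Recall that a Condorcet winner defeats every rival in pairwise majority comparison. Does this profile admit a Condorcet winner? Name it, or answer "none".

none

Head-to-head results (5 members):
Sigma–Zeta: Sigma 3–2.
Sigma vs Delta: 3 to 2, Sigma.
Sigma–Epsilon: Epsilon 3–2.
Sigma vs Kappa: Sigma, 4–1.
Zeta vs Delta: Zeta, 3–2.
Zeta vs Epsilon: Zeta preferred on 2+1 = 3 ballots; Zeta wins 3–2.
Zeta vs Kappa: Zeta preferred on 2+1+1 = 4 ballots; Zeta wins 4–1.
Delta–Epsilon: Epsilon 3–2.
Delta vs Kappa: 2+1+1 = 4 for Delta, 1 for Kappa — Delta by 4–1.
Epsilon vs Kappa: Epsilon, 4–1.
No book is unbeaten: Sigma loses to Epsilon; Zeta loses to Sigma; Delta loses to Sigma; Epsilon loses to Zeta; Kappa loses to Sigma. In particular Sigma → Zeta → Epsilon → Sigma is a majority cycle — no Condorcet winner exists.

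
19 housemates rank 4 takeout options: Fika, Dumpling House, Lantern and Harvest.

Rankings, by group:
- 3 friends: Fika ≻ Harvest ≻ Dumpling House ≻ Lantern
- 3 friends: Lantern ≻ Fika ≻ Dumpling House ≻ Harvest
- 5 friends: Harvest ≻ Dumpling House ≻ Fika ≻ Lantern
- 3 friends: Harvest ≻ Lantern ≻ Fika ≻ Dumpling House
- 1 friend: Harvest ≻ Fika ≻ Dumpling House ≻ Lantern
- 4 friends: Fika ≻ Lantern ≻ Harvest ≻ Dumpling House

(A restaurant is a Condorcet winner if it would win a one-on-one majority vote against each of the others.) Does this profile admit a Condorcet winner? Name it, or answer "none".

Pairwise majorities:
Fika vs Dumpling House: 14 to 5, Fika.
Fika vs Lantern: 13 to 6, Fika.
Fika vs Harvest: 3+3+4 = 10 for Fika, 9 for Harvest — Fika by 10–9.
Dumpling House vs Lantern: 3+5+1 = 9 for Dumpling House, 10 for Lantern — Lantern by 10–9.
Dumpling House vs Harvest: 3 for Dumpling House, 16 for Harvest — Harvest by 16–3.
Lantern vs Harvest: 7 to 12, Harvest.
Only Fika has no losses; Fika is the Condorcet winner.

Fika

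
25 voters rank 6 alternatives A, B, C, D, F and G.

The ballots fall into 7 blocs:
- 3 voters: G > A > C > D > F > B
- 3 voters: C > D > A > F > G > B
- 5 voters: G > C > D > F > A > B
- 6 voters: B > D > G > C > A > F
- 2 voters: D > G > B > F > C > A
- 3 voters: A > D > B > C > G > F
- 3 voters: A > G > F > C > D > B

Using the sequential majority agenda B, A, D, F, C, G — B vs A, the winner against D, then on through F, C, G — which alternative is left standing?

Round 1: B vs A — 8–17, A advances.
Round 2: A vs D — 9–16, D advances.
Round 3: D vs F — 22–3, D advances.
Round 4: D vs C — 11–14, C advances.
Round 5: C vs G — 6–19, G advances.
The agenda winner is G.

G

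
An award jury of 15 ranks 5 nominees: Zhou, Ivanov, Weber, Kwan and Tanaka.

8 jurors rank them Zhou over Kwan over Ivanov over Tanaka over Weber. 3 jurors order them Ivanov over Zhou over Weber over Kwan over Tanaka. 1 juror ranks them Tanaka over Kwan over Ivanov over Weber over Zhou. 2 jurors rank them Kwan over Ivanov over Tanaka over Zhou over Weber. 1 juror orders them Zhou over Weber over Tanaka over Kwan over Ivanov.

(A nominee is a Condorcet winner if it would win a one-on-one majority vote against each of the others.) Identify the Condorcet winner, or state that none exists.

Check each pair by majority over 15 ballots:
Zhou–Ivanov: Zhou 9–6.
Zhou vs Weber: Zhou wins 14–1.
Zhou vs Kwan: Zhou preferred on 8+3+1 = 12 ballots; Zhou wins 12–3.
Zhou vs Tanaka: Zhou wins 12–3.
Ivanov vs Weber: Ivanov, 14–1.
Ivanov vs Kwan: 3 to 12, Kwan.
Ivanov vs Tanaka: Ivanov preferred on 8+3+2 = 13 ballots; Ivanov wins 13–2.
Weber vs Kwan: 3+1 = 4 for Weber, 11 for Kwan — Kwan by 11–4.
Weber vs Tanaka: 4 to 11, Tanaka.
Kwan vs Tanaka: 13 to 2, Kwan.
Only Zhou has no losses; Zhou is the Condorcet winner.

Zhou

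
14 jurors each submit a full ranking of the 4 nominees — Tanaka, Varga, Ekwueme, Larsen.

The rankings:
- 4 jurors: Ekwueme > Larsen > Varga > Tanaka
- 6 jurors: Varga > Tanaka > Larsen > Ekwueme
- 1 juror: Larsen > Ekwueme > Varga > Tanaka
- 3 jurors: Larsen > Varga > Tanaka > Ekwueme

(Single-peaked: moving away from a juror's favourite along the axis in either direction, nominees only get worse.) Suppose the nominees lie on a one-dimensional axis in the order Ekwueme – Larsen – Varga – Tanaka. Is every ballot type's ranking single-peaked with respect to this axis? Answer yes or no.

yes

Axis positions: Ekwueme=1, Larsen=2, Varga=3, Tanaka=4.
Ballot type 1 (peak Ekwueme at position 1): ranking walks positions 1-2-3-4, expanding outward from the peak — single-peaked.
Ballot type 2 (peak Varga at position 3): ranking walks positions 3-4-2-1, expanding outward from the peak — single-peaked.
Ballot type 3 (peak Larsen at position 2): ranking walks positions 2-1-3-4, expanding outward from the peak — single-peaked.
Ballot type 4 (peak Larsen at position 2): ranking walks positions 2-3-4-1, expanding outward from the peak — single-peaked.
Every ranking is single-peaked on this axis.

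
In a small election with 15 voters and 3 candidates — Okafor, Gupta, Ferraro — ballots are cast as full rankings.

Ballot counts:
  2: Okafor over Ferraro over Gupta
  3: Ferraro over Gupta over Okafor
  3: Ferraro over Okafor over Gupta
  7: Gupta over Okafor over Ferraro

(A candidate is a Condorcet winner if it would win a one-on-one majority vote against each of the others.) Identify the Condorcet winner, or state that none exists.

Check each pair by majority over 15 ballots:
Okafor vs Gupta: Gupta wins 10–5.
Okafor vs Ferraro: Okafor preferred on 2+7 = 9 ballots; Okafor wins 9–6.
Gupta vs Ferraro: 7 for Gupta, 8 for Ferraro — Ferraro by 8–7.
Every candidate loses at least once (Okafor loses to Gupta; Gupta loses to Ferraro; Ferraro loses to Okafor). The majority relation contains the cycle Okafor beats Ferraro beats Gupta beats Okafor, so there is no Condorcet winner.

none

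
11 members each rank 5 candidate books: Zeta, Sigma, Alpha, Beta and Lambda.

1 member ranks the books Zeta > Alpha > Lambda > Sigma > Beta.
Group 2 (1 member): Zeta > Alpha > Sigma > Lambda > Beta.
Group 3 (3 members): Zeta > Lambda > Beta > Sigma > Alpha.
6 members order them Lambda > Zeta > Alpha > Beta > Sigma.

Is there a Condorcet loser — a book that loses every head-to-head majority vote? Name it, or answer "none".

Sigma

Head-to-head results (11 members):
Zeta vs Sigma: 11 to 0, Zeta.
Zeta–Alpha: Zeta 11–0.
Zeta vs Beta: 1+1+3+6 = 11 for Zeta, 0 for Beta — Zeta by 11–0.
Zeta vs Lambda: 5 to 6, Lambda.
Sigma vs Alpha: Sigma is ranked higher on 3 ballots, Alpha on 8. Alpha wins 8–3.
Sigma vs Beta: 2 to 9, Beta.
Sigma vs Lambda: 1 for Sigma, 10 for Lambda — Lambda by 10–1.
Alpha vs Beta: Alpha, 8–3.
Alpha vs Lambda: Lambda wins 9–2.
Beta vs Lambda: Lambda, 11–0.
Sigma loses to every other book — it is the Condorcet loser.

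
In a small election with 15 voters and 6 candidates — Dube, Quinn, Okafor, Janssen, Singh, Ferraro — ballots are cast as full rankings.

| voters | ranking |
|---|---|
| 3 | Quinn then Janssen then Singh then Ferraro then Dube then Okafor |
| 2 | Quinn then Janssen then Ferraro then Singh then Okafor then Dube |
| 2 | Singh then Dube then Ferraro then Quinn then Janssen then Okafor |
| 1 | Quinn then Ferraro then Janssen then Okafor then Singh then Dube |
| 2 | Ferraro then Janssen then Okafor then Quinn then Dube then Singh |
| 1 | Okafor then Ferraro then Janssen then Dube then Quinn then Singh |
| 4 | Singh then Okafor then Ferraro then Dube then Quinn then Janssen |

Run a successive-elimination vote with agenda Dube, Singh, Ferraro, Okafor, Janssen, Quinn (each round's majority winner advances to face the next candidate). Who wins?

Quinn

Round 1: Dube vs Singh — 3–12, Singh advances.
Round 2: Singh vs Ferraro — 9–6, Singh advances.
Round 3: Singh vs Okafor — 11–4, Singh advances.
Round 4: Singh vs Janssen — 6–9, Janssen advances.
Round 5: Janssen vs Quinn — 3–12, Quinn advances.
The agenda winner is Quinn.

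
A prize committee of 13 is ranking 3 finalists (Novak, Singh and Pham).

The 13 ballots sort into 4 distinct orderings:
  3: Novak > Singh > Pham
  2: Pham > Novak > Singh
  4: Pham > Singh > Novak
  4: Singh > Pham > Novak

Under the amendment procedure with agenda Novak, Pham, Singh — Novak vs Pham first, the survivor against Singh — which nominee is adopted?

Singh

Round 1: Novak vs Pham — 3–10, Pham advances.
Round 2: Pham vs Singh — 6–7, Singh advances.
Singh survives the agenda.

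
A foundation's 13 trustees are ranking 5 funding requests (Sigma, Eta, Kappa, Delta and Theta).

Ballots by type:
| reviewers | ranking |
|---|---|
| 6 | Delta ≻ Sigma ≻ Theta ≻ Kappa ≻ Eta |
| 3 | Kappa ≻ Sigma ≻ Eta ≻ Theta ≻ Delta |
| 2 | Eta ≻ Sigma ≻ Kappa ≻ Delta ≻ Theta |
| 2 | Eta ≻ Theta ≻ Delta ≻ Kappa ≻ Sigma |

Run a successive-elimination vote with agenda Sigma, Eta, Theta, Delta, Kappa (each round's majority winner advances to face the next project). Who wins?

Delta

Round 1: Sigma vs Eta — 9–4, Sigma advances.
Round 2: Sigma vs Theta — 11–2, Sigma advances.
Round 3: Sigma vs Delta — 5–8, Delta advances.
Round 4: Delta vs Kappa — 8–5, Delta advances.
Delta survives the agenda.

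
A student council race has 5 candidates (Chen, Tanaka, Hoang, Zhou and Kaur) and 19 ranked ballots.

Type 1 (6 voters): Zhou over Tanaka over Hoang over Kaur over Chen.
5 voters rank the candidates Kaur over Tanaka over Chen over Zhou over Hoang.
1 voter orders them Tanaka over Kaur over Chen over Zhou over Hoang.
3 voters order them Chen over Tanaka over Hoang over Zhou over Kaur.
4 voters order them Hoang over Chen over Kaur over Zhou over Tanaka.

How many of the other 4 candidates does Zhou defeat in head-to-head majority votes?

Zhou against each rival (19 voters):
Zhou vs Chen: 6 to 13, Chen.
Zhou vs Tanaka: Zhou wins 10–9.
Zhou vs Hoang: 6+5+1 = 12 for Zhou, 7 for Hoang — Zhou by 12–7.
Zhou vs Kaur: Zhou is ranked higher on 6+3 = 9 ballots, Kaur on 10. Kaur wins 10–9.
Zhou beats Tanaka, Hoang; loses to Chen, Kaur — 2 pairwise wins.

2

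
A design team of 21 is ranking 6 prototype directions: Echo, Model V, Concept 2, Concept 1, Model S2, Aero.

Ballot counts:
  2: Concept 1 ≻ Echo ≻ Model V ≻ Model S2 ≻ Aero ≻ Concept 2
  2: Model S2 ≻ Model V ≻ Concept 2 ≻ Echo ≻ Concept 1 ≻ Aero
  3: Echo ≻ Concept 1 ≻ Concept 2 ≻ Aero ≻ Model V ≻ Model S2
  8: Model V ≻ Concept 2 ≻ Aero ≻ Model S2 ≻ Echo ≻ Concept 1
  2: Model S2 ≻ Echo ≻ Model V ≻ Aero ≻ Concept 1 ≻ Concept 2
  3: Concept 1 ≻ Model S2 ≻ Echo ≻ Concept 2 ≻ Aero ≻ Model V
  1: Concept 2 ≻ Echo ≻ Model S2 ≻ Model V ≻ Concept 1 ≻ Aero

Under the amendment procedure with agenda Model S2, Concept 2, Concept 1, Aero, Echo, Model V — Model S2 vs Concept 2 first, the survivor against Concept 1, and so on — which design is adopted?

Model V

Round 1: Model S2 vs Concept 2 — 9–12, Concept 2 advances.
Round 2: Concept 2 vs Concept 1 — 11–10, Concept 2 advances.
Round 3: Concept 2 vs Aero — 17–4, Concept 2 advances.
Round 4: Concept 2 vs Echo — 11–10, Concept 2 advances.
Round 5: Concept 2 vs Model V — 7–14, Model V advances.
Model V survives the agenda.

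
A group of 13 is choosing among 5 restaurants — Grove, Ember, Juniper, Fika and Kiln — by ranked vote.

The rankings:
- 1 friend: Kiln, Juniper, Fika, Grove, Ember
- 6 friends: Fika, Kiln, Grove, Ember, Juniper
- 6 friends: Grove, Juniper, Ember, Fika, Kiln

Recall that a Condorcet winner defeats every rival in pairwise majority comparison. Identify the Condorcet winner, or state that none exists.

Head-to-head results (13 friends):
Grove vs Ember: Grove, 13–0.
Grove vs Juniper: Grove, 12–1.
Grove vs Fika: Fika, 7–6.
Grove vs Kiln: Kiln wins 7–6.
Ember–Juniper: Juniper 7–6.
Ember vs Fika: Fika wins 7–6.
Ember vs Kiln: Kiln wins 7–6.
Juniper vs Fika: Juniper wins 7–6.
Juniper–Kiln: Kiln 7–6.
Fika vs Kiln: Fika wins 12–1.
No restaurant is unbeaten: Grove loses to Fika; Ember loses to Grove; Juniper loses to Grove; Fika loses to Juniper; Kiln loses to Fika. In particular Grove > Juniper > Fika > Grove is a majority cycle — no Condorcet winner exists.

none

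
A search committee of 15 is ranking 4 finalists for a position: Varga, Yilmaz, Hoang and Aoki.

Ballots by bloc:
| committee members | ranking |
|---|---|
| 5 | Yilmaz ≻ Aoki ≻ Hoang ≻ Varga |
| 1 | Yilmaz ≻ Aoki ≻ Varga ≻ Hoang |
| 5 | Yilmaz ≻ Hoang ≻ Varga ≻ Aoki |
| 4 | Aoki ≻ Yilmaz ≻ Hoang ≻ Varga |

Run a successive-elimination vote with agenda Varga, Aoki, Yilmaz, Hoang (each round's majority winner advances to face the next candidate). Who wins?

Round 1: Varga vs Aoki — 5–10, Aoki advances.
Round 2: Aoki vs Yilmaz — 4–11, Yilmaz advances.
Round 3: Yilmaz vs Hoang — 15–0, Yilmaz advances.
Yilmaz survives the agenda.

Yilmaz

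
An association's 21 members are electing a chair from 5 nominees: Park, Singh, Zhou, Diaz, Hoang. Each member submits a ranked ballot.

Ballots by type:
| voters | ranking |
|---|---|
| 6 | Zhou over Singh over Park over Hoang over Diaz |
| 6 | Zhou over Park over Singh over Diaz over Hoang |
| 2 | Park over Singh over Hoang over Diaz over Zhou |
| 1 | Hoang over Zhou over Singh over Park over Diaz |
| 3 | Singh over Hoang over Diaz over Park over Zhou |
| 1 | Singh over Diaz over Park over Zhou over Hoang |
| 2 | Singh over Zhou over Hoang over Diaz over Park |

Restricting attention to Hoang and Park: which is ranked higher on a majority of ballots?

Park

Ballots ranking Hoang above Park: 1 + 3 + 2 = 6.
Ballots ranking Park above Hoang: 21 − 6 = 15.
Park wins the head-to-head 15–6.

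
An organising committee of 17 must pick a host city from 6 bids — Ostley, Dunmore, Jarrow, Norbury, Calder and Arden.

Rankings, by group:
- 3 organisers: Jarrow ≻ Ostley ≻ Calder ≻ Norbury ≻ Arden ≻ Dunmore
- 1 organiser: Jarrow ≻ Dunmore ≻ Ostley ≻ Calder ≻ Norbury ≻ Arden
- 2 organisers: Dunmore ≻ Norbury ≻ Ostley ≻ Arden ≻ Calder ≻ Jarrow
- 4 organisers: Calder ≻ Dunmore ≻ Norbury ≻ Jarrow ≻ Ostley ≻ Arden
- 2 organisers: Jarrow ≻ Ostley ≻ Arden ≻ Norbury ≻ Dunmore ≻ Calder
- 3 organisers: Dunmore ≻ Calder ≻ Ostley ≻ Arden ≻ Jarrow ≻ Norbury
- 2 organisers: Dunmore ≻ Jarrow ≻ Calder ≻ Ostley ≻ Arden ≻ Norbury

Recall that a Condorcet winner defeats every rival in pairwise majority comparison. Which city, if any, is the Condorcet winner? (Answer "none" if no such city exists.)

Check each pair by majority over 17 ballots:
Ostley vs Dunmore: Ostley preferred on 3+2 = 5 ballots; Dunmore wins 12–5.
Ostley vs Jarrow: 5 to 12, Jarrow.
Ostley vs Norbury: 3+1+2+3+2 = 11 for Ostley, 6 for Norbury — Ostley by 11–6.
Ostley vs Calder: Ostley preferred on 3+1+2+2 = 8 ballots; Calder wins 9–8.
Ostley vs Arden: Ostley preferred on 17 ballots; Ostley wins 17–0.
Dunmore vs Jarrow: 11 to 6, Dunmore.
Dunmore vs Norbury: Dunmore is ranked higher on 1+2+4+3+2 = 12 ballots, Norbury on 5. Dunmore wins 12–5.
Dunmore vs Calder: Dunmore is ranked higher on 1+2+2+3+2 = 10 ballots, Calder on 7. Dunmore wins 10–7.
Dunmore vs Arden: 12 to 5, Dunmore.
Jarrow vs Norbury: 3+1+2+3+2 = 11 for Jarrow, 6 for Norbury — Jarrow by 11–6.
Jarrow vs Calder: 8 to 9, Calder.
Jarrow vs Arden: 12 to 5, Jarrow.
Norbury vs Calder: Norbury preferred on 2+2 = 4 ballots; Calder wins 13–4.
Norbury vs Arden: 3+1+2+4 = 10 for Norbury, 7 for Arden — Norbury by 10–7.
Calder vs Arden: Calder is ranked higher on 3+1+4+3+2 = 13 ballots, Arden on 4. Calder wins 13–4.
Only Dunmore has no losses; Dunmore is the Condorcet winner.

Dunmore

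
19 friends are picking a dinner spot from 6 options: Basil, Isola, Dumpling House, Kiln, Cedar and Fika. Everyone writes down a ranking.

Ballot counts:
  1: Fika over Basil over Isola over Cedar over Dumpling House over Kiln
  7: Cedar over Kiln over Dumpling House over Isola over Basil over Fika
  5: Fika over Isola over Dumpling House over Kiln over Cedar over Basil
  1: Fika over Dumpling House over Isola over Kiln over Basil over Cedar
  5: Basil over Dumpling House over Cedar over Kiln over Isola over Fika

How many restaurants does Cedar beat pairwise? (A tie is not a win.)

4

Cedar against each rival (19 friends):
Cedar vs Basil: 12 to 7, Cedar.
Cedar vs Isola: Cedar, 12–7.
Cedar vs Dumpling House: Dumpling House wins 11–8.
Cedar vs Kiln: Cedar is ranked higher on 1+7+5 = 13 ballots, Kiln on 6. Cedar wins 13–6.
Cedar vs Fika: Cedar preferred on 7+5 = 12 ballots; Cedar wins 12–7.
Cedar beats Basil, Isola, Kiln, Fika; loses to Dumpling House — 4 pairwise wins.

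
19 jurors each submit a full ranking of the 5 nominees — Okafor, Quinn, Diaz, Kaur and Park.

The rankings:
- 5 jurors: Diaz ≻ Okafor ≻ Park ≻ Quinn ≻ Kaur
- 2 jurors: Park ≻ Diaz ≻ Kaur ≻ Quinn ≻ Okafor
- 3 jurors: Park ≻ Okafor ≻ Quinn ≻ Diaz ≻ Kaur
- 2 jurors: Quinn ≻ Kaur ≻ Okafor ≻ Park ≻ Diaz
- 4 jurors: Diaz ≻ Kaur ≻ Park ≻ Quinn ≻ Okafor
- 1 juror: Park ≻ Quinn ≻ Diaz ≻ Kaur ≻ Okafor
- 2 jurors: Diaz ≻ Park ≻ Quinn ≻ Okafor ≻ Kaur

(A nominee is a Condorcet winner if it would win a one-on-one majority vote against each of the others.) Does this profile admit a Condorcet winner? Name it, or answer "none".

Diaz

Head-to-head results (19 jurors):
Okafor vs Quinn: 5+3 = 8 for Okafor, 11 for Quinn — Quinn by 11–8.
Okafor vs Diaz: Okafor is ranked higher on 3+2 = 5 ballots, Diaz on 14. Diaz wins 14–5.
Okafor vs Kaur: 5+3+2 = 10 for Okafor, 9 for Kaur — Okafor by 10–9.
Okafor vs Park: Okafor is ranked higher on 5+2 = 7 ballots, Park on 12. Park wins 12–7.
Quinn vs Diaz: 6 to 13, Diaz.
Quinn vs Kaur: Quinn is ranked higher on 5+3+2+1+2 = 13 ballots, Kaur on 6. Quinn wins 13–6.
Quinn vs Park: 2 for Quinn, 17 for Park — Park by 17–2.
Diaz vs Kaur: 17 to 2, Diaz.
Diaz vs Park: Diaz preferred on 5+4+2 = 11 ballots; Diaz wins 11–8.
Kaur vs Park: 2+4 = 6 for Kaur, 13 for Park — Park by 13–6.
Diaz wins every pairwise contest, so Diaz is the Condorcet winner.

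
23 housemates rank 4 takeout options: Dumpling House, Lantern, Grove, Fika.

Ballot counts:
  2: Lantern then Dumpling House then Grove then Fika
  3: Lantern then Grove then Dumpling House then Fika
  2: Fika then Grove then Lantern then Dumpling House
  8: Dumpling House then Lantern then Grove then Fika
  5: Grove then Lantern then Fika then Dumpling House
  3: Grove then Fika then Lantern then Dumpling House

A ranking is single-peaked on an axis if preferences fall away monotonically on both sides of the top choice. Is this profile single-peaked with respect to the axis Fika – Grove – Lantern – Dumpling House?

Axis positions: Fika=1, Grove=2, Lantern=3, Dumpling House=4.
Group 1 (peak Lantern at position 3): ranking walks positions 3-4-2-1, expanding outward from the peak — single-peaked.
Group 2 (peak Lantern at position 3): ranking walks positions 3-2-4-1, expanding outward from the peak — single-peaked.
Group 3 (peak Fika at position 1): ranking walks positions 1-2-3-4, expanding outward from the peak — single-peaked.
Group 4 (peak Dumpling House at position 4): ranking walks positions 4-3-2-1, expanding outward from the peak — single-peaked.
Group 5 (peak Grove at position 2): ranking walks positions 2-3-1-4, expanding outward from the peak — single-peaked.
Group 6 (peak Grove at position 2): ranking walks positions 2-1-3-4, expanding outward from the peak — single-peaked.
Every ranking is single-peaked on this axis.

yes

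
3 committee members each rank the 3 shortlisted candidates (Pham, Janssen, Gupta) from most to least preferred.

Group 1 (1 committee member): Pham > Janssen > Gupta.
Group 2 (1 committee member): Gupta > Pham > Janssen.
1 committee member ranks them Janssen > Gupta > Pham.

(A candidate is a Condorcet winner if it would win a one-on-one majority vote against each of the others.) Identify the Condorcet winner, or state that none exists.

none

Check each pair by majority over 3 ballots:
Pham vs Janssen: Pham wins 2–1.
Pham vs Gupta: Gupta wins 2–1.
Janssen vs Gupta: Janssen is ranked higher on 1+1 = 2 ballots, Gupta on 1. Janssen wins 2–1.
No candidate is unbeaten: Pham loses to Gupta; Janssen loses to Pham; Gupta loses to Janssen. In particular Pham → Janssen → Gupta → Pham is a majority cycle — no Condorcet winner exists.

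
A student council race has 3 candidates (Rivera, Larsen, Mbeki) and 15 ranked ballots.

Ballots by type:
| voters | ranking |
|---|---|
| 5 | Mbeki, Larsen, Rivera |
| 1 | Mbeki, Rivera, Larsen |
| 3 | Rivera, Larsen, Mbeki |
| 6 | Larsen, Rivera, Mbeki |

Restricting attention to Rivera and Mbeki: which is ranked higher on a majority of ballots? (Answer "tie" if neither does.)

Rivera

Ballots ranking Rivera above Mbeki: 3 + 6 = 9.
Ballots ranking Mbeki above Rivera: 15 − 9 = 6.
Rivera wins the head-to-head 9–6.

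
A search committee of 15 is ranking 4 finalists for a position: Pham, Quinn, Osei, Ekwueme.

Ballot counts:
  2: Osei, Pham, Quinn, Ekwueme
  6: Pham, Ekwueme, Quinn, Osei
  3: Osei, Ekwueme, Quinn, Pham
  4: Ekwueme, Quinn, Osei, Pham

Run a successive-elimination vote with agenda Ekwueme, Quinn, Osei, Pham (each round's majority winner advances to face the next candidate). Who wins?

Pham

Round 1: Ekwueme vs Quinn — 13–2, Ekwueme advances.
Round 2: Ekwueme vs Osei — 10–5, Ekwueme advances.
Round 3: Ekwueme vs Pham — 7–8, Pham advances.
The agenda winner is Pham.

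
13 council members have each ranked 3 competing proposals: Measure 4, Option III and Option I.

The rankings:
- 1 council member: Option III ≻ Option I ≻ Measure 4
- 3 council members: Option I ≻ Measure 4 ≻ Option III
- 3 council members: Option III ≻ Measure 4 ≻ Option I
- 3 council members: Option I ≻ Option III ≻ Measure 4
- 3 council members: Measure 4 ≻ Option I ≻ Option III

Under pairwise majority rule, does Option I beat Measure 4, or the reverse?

Ballots ranking Option I above Measure 4: 1 + 3 + 3 = 7.
Ballots ranking Measure 4 above Option I: 13 − 7 = 6.
Option I wins the head-to-head 7–6.

Option I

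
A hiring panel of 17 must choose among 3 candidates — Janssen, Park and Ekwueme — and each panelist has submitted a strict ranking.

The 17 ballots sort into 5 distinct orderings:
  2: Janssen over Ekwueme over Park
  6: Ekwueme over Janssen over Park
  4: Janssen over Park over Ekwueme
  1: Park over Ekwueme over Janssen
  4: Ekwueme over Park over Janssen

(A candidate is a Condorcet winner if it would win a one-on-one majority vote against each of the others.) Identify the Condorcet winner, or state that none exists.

Head-to-head results (17 committee members):
Janssen vs Park: Janssen wins 12–5.
Janssen vs Ekwueme: Ekwueme, 11–6.
Park–Ekwueme: Ekwueme 12–5.
Ekwueme beats each of Janssen, Park — Ekwueme is the Condorcet winner.

Ekwueme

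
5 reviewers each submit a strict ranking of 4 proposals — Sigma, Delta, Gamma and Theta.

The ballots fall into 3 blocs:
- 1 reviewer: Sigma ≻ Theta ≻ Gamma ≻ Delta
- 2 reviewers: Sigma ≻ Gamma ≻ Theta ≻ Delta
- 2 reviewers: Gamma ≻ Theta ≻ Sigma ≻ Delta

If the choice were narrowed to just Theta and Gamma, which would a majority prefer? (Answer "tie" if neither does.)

Gamma

Ballots ranking Theta above Gamma: 1.
Ballots ranking Gamma above Theta: 5 − 1 = 4.
Gamma wins the head-to-head 4–1.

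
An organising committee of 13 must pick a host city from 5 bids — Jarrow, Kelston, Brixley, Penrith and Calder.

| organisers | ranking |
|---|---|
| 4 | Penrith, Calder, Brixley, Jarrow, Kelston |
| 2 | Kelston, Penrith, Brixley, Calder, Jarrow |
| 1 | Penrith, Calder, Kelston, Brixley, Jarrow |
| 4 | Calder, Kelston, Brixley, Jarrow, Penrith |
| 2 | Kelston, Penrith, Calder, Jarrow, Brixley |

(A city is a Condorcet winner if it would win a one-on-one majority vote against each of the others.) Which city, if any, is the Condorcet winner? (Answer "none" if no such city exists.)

Pairwise majorities:
Jarrow–Kelston: Kelston 9–4.
Jarrow vs Brixley: 2 to 11, Brixley.
Jarrow–Penrith: Penrith 9–4.
Jarrow vs Calder: 0 to 13, Calder.
Kelston vs Brixley: Kelston wins 9–4.
Kelston vs Penrith: Kelston wins 8–5.
Kelston vs Calder: Calder wins 9–4.
Brixley vs Penrith: 4 for Brixley, 9 for Penrith — Penrith by 9–4.
Brixley vs Calder: Brixley preferred on 2 ballots; Calder wins 11–2.
Penrith–Calder: Penrith 9–4.
Every city loses at least once (Jarrow loses to Kelston; Kelston loses to Calder; Brixley loses to Kelston; Penrith loses to Kelston; Calder loses to Penrith). The majority relation contains the cycle Kelston → Penrith → Calder → Kelston, so there is no Condorcet winner.

none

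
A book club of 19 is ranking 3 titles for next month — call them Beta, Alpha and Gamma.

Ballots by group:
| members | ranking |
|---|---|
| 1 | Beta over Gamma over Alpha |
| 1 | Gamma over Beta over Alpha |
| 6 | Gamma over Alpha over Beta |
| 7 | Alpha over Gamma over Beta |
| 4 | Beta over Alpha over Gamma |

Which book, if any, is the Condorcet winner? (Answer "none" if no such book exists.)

Pairwise majorities:
Beta vs Alpha: Alpha wins 13–6.
Beta vs Gamma: Gamma wins 14–5.
Alpha vs Gamma: Alpha, 11–8.
Alpha defeats every rival head-to-head and is the Condorcet winner.

Alpha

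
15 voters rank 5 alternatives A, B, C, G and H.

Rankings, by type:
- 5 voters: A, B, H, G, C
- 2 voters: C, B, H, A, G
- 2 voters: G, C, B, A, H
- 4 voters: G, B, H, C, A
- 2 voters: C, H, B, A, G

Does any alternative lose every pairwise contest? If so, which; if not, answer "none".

Pairwise majorities:
A vs B: B wins 10–5.
A vs C: C wins 10–5.
A–G: A 9–6.
A vs H: 5+2 = 7 for A, 8 for H — H by 8–7.
B vs C: B wins 9–6.
B vs G: B wins 9–6.
B vs H: B, 13–2.
C vs G: 2+2 = 4 for C, 11 for G — G by 11–4.
C vs H: C preferred on 2+2+2 = 6 ballots; H wins 9–6.
G–H: H 9–6.
Every alternative wins at least one matchup (A beats G; B beats A; C beats A; G beats C; H beats A), so there is no Condorcet loser.

none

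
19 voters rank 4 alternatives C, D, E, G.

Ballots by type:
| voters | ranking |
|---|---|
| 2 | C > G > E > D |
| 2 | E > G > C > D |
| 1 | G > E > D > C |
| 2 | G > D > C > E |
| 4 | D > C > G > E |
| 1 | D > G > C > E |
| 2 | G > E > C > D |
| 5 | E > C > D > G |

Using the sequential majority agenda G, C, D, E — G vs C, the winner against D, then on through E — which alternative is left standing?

Round 1: G vs C — 8–11, C advances.
Round 2: C vs D — 11–8, C advances.
Round 3: C vs E — 9–10, E advances.
E survives the agenda.

E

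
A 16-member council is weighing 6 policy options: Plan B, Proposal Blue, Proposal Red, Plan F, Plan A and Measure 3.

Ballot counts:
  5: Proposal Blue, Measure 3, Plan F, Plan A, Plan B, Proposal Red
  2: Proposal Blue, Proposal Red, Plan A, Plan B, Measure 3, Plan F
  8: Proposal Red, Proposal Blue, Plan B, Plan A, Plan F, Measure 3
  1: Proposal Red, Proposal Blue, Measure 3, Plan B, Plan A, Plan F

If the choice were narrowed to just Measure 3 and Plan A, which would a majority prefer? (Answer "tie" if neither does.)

Plan A

Ballots ranking Measure 3 above Plan A: 5 + 1 = 6.
Ballots ranking Plan A above Measure 3: 16 − 6 = 10.
Plan A wins the head-to-head 10–6.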